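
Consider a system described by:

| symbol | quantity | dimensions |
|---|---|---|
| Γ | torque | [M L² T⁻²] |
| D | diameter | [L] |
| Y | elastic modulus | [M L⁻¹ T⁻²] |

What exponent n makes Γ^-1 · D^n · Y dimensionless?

Balance the L exponent: (1)·n from D, plus −(2) + (-1) = -3 from the rest, must sum to zero.
n − 3 = 0, so n = 3.

3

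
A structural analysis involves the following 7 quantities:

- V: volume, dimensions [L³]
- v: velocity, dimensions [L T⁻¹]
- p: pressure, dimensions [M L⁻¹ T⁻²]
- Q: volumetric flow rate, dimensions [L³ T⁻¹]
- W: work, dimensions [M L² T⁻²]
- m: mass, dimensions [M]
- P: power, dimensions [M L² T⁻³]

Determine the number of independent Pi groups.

4

There are 7 variables and 3 base dimensions (M, L, T).
The dimension matrix has rank 3.
Independent dimensionless groups: 7 − 3 = 4.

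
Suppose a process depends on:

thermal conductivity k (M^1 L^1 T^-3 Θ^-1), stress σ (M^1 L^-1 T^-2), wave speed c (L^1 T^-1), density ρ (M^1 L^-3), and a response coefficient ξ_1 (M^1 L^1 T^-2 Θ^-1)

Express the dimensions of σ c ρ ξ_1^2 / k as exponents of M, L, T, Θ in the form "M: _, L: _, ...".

M: 3, L: -2, T: -4, Θ: -1

Collect each base-dimension exponent across the product:
  M: −(1) + (1) + (0) + (1) + 2·(1) = 3
  L: −(1) + (-1) + (1) + (-3) + 2·(1) = -2
  T: −(-3) + (-2) + (-1) + (0) + 2·(-2) = -4
  Θ: −(-1) + (0) + (0) + (0) + 2·(-1) = -1
So the dimensions are [M³ L⁻² T⁻⁴ Θ⁻¹].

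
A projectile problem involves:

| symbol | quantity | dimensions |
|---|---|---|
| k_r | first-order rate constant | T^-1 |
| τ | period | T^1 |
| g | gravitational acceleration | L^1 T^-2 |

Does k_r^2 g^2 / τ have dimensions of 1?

no

Sum the exponent of each base dimension across the product:
  L: 2·[k_r]_L − [τ]_L + 2·[g]_L = 2·(0) − (0) + 2·(1) = 2
  T: 2·[k_r]_T − [τ]_T + 2·[g]_T = 2·(-1) − (1) + 2·(-2) = -7
Net dimensions [L² T⁻⁷] ≠ [1] — not dimensionless.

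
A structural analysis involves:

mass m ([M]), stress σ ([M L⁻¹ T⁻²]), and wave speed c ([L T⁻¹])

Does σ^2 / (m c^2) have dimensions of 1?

no

Sum the exponent of each base dimension across the product:
  M: −[m]_M + 2·[σ]_M − 2·[c]_M = −(1) + 2·(1) − 2·(0) = 1
  L: −[m]_L + 2·[σ]_L − 2·[c]_L = −(0) + 2·(-1) − 2·(1) = -4
  T: −[m]_T + 2·[σ]_T − 2·[c]_T = −(0) + 2·(-2) − 2·(-1) = -2
Net dimensions [M L⁻⁴ T⁻²] ≠ [1] — not dimensionless.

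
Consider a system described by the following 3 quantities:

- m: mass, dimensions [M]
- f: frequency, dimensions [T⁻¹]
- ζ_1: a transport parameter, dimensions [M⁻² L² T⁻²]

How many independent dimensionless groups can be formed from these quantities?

There are 3 variables and 3 base dimensions (M, L, T).
The dimension matrix has rank 3.
Independent dimensionless groups: 3 − 3 = 0.

0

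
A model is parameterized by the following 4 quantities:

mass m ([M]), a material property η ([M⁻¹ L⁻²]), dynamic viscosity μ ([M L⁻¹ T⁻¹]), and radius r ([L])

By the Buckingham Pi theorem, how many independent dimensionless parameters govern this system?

There are 4 variables and 3 base dimensions (M, L, T).
The dimension matrix has rank 3.
Independent dimensionless groups: 4 − 3 = 1.

1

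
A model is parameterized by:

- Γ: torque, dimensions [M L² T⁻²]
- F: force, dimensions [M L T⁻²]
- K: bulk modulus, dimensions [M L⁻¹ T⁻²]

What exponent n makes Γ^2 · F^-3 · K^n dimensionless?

1

Balance the M exponent: (1)·n from K, plus 2·(1) − 3·(1) = -1 from the rest, must sum to zero.
n − 1 = 0, so n = 1.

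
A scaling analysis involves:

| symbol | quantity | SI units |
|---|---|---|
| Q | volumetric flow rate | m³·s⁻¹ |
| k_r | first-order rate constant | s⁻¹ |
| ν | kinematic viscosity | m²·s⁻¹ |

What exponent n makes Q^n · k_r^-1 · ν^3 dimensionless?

Balance the L exponent: (3)·n from Q, plus −(0) + 3·(2) = 6 from the rest, must sum to zero.
3n + 6 = 0, so n = -2.

-2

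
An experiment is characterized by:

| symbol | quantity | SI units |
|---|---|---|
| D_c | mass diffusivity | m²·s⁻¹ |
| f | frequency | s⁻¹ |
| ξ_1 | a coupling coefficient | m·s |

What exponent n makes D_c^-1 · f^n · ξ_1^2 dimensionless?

Balance the T exponent: (-1)·n from f, plus −(-1) + 2·(1) = 3 from the rest, must sum to zero.
−n + 3 = 0, so n = 3.

3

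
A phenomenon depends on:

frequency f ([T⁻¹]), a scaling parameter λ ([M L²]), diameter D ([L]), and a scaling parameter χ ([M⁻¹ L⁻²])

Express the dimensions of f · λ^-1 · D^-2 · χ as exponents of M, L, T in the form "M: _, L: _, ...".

Collect each base-dimension exponent across the product:
  M: (0) − (1) − 2·(0) + (-1) = -2
  L: (0) − (2) − 2·(1) + (-2) = -6
  T: (-1) − (0) − 2·(0) + (0) = -1
So the dimensions are [M⁻² L⁻⁶ T⁻¹].

M: -2, L: -6, T: -1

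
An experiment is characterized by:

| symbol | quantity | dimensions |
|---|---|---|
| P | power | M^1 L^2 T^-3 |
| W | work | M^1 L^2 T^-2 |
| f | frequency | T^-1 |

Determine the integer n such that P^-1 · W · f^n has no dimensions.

Balance the T exponent: (-1)·n from f, plus −(-3) + (-2) = 1 from the rest, must sum to zero.
−n + 1 = 0, so n = 1.

1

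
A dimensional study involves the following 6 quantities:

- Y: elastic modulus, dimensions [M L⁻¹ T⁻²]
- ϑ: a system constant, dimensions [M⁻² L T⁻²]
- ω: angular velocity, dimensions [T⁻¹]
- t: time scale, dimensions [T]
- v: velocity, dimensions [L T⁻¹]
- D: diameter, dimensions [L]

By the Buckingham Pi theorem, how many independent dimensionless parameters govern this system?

There are 6 variables and 3 base dimensions (M, L, T).
The dimension matrix has rank 3.
Independent dimensionless groups: 6 − 3 = 3.

3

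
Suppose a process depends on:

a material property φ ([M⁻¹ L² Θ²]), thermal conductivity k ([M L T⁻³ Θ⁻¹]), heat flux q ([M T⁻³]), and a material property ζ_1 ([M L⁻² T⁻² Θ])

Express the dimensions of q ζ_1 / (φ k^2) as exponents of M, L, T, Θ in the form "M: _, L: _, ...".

Collect each base-dimension exponent across the product:
  M: −(-1) − 2·(1) + (1) + (1) = 1
  L: −(2) − 2·(1) + (0) + (-2) = -6
  T: −(0) − 2·(-3) + (-3) + (-2) = 1
  Θ: −(2) − 2·(-1) + (0) + (1) = 1
So the dimensions are [M L⁻⁶ T Θ].

M: 1, L: -6, T: 1, Θ: 1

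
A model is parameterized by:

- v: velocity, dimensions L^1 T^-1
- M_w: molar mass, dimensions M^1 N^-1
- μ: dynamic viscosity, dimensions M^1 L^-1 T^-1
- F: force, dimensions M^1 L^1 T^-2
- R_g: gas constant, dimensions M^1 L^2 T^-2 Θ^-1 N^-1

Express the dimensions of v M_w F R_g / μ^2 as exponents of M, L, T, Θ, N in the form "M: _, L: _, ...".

M: 1, L: 6, T: -3, Θ: -1, N: -2

Collect each base-dimension exponent across the product:
  M: (0) + (1) − 2·(1) + (1) + (1) = 1
  L: (1) + (0) − 2·(-1) + (1) + (2) = 6
  T: (-1) + (0) − 2·(-1) + (-2) + (-2) = -3
  Θ: (0) + (0) − 2·(0) + (0) + (-1) = -1
  N: (0) + (-1) − 2·(0) + (0) + (-1) = -2
So the dimensions are [M L⁶ T⁻³ Θ⁻¹ N⁻²].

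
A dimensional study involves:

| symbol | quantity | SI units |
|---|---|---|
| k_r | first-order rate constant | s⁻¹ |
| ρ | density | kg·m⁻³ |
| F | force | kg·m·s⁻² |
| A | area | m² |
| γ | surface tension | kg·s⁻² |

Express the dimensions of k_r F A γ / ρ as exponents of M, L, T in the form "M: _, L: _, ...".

M: 1, L: 6, T: -5

Collect each base-dimension exponent across the product:
  M: (0) − (1) + (1) + (0) + (1) = 1
  L: (0) − (-3) + (1) + (2) + (0) = 6
  T: (-1) − (0) + (-2) + (0) + (-2) = -5
So the dimensions are [M L⁶ T⁻⁵].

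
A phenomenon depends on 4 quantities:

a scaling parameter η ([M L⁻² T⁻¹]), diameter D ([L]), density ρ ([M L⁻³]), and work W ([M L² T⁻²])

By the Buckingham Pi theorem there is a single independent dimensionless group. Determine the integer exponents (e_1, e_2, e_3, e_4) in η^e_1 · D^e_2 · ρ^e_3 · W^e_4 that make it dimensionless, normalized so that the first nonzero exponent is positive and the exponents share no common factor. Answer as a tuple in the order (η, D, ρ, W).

M: e_1·(1) + e_2·(0) + e_3·(1) + e_4·(1) = 0
L: e_1·(-2) + e_2·(1) + e_3·(-3) + e_4·(2) = 0
T: e_1·(-1) + e_2·(0) + e_3·(0) + e_4·(-2) = 0
Solving this homogeneous linear system for the smallest-integer solution (first nonzero entry positive) gives (2, 3, -1, -1).

(2, 3, -1, -1)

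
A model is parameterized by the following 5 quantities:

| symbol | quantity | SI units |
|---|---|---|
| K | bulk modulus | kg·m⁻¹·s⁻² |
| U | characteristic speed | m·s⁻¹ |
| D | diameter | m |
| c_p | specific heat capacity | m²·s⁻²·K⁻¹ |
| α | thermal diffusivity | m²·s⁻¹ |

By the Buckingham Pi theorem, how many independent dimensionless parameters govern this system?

1

There are 5 variables and 4 base dimensions (M, L, T, Θ).
The dimension matrix has rank 4.
Independent dimensionless groups: 5 − 4 = 1.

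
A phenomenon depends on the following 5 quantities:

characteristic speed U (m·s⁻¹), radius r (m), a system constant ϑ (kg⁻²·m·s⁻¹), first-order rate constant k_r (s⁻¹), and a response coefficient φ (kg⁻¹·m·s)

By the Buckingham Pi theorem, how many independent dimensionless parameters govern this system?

There are 5 variables and 3 base dimensions (M, L, T).
The dimension matrix has rank 3.
Independent dimensionless groups: 5 − 3 = 2.

2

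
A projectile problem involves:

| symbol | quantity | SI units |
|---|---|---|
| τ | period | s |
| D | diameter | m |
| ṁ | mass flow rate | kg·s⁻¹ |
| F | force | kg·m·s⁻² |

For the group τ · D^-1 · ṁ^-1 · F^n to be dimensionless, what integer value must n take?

1

Balance the M exponent: (1)·n from F, plus (0) − (0) − (1) = -1 from the rest, must sum to zero.
n − 1 = 0, so n = 1.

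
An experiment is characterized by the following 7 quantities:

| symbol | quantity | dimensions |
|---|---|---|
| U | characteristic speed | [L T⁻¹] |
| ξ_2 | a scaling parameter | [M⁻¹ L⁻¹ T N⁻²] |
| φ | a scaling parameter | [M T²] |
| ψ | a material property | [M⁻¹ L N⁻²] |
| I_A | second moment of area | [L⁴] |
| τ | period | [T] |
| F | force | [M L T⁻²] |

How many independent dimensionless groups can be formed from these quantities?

3

There are 7 variables and 4 base dimensions (M, L, T, N).
The dimension matrix has rank 4.
Independent dimensionless groups: 7 − 4 = 3.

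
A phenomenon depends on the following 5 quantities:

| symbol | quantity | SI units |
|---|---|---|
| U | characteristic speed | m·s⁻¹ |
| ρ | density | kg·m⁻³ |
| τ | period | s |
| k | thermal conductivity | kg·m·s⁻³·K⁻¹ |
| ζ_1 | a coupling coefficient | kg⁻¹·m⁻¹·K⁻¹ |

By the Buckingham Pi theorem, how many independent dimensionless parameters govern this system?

There are 5 variables and 4 base dimensions (M, L, T, Θ).
The dimension matrix has rank 4.
Independent dimensionless groups: 5 − 4 = 1.

1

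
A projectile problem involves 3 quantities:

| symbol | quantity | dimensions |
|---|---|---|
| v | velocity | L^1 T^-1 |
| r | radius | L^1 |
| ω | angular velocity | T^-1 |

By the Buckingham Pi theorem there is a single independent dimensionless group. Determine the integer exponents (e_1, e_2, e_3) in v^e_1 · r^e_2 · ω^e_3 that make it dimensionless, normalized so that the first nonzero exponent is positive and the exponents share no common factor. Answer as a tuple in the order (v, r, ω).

(1, -1, -1)

L: e_1·(1) + e_2·(1) + e_3·(0) = 0
T: e_1·(-1) + e_2·(0) + e_3·(-1) = 0
Solving this homogeneous linear system for the smallest-integer solution (first nonzero entry positive) gives (1, -1, -1).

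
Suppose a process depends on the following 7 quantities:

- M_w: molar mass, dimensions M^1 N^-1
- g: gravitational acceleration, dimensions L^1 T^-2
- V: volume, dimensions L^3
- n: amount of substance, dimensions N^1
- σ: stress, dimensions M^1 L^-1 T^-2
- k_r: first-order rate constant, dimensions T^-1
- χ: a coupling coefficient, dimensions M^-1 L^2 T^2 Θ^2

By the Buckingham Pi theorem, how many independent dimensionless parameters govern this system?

2

There are 7 variables and 5 base dimensions (M, L, T, Θ, N).
The dimension matrix has rank 5.
Independent dimensionless groups: 7 − 5 = 2.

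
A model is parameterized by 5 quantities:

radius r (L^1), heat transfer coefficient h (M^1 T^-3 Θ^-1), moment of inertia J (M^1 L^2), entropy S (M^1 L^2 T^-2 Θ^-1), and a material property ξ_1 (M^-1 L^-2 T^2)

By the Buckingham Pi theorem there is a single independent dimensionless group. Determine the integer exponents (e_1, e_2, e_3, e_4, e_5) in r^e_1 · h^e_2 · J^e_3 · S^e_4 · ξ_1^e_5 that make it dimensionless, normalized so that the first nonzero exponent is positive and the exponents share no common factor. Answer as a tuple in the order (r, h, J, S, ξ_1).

(4, 2, 1, -2, 1)

M: e_1·(0) + e_2·(1) + e_3·(1) + e_4·(1) + e_5·(-1) = 0
L: e_1·(1) + e_2·(0) + e_3·(2) + e_4·(2) + e_5·(-2) = 0
T: e_1·(0) + e_2·(-3) + e_3·(0) + e_4·(-2) + e_5·(2) = 0
Θ: e_1·(0) + e_2·(-1) + e_3·(0) + e_4·(-1) + e_5·(0) = 0
Solving this homogeneous linear system for the smallest-integer solution (first nonzero entry positive) gives (4, 2, 1, -2, 1).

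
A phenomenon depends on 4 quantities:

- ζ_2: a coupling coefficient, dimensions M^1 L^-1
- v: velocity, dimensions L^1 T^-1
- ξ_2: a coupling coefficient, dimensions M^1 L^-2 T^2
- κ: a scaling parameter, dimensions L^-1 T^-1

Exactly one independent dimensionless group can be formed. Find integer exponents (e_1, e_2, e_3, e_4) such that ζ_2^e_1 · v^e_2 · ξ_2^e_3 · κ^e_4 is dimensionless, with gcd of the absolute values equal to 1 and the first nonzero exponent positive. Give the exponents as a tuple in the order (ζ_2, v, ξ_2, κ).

M: e_1·(1) + e_2·(0) + e_3·(1) + e_4·(0) = 0
L: e_1·(-1) + e_2·(1) + e_3·(-2) + e_4·(-1) = 0
T: e_1·(0) + e_2·(-1) + e_3·(2) + e_4·(-1) = 0
Solving this homogeneous linear system for the smallest-integer solution (first nonzero entry positive) gives (2, -3, -2, -1).

(2, -3, -2, -1)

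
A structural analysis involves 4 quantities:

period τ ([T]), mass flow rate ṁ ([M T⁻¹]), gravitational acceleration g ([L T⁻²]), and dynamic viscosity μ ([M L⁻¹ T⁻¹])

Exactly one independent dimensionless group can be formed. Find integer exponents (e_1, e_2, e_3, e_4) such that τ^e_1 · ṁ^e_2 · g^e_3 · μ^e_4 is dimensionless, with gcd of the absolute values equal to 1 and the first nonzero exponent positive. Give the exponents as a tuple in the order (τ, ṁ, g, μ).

M: e_1·(0) + e_2·(1) + e_3·(0) + e_4·(1) = 0
L: e_1·(0) + e_2·(0) + e_3·(1) + e_4·(-1) = 0
T: e_1·(1) + e_2·(-1) + e_3·(-2) + e_4·(-1) = 0
Solving this homogeneous linear system for the smallest-integer solution (first nonzero entry positive) gives (2, -1, 1, 1).

(2, -1, 1, 1)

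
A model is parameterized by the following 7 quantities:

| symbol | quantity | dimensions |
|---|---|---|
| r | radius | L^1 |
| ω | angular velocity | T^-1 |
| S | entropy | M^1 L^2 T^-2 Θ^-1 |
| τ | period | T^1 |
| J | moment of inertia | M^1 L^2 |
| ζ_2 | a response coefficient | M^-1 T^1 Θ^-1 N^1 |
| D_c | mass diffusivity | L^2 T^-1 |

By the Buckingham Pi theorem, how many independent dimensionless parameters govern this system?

2

There are 7 variables and 5 base dimensions (M, L, T, Θ, N).
The dimension matrix has rank 5.
Independent dimensionless groups: 7 − 5 = 2.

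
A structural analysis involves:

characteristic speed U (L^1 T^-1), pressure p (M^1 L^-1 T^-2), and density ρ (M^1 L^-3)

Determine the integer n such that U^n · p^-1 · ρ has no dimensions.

Balance the L exponent: (1)·n from U, plus −(-1) + (-3) = -2 from the rest, must sum to zero.
n − 2 = 0, so n = 2.

2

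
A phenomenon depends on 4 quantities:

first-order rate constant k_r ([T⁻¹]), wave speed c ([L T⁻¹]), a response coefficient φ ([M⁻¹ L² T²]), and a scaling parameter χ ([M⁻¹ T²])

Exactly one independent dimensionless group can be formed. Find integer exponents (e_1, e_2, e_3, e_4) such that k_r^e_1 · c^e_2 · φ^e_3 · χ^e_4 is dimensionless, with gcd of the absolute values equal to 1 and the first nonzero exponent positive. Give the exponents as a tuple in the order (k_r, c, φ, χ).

(2, -2, 1, -1)

M: e_1·(0) + e_2·(0) + e_3·(-1) + e_4·(-1) = 0
L: e_1·(0) + e_2·(1) + e_3·(2) + e_4·(0) = 0
T: e_1·(-1) + e_2·(-1) + e_3·(2) + e_4·(2) = 0
Solving this homogeneous linear system for the smallest-integer solution (first nonzero entry positive) gives (2, -2, 1, -1).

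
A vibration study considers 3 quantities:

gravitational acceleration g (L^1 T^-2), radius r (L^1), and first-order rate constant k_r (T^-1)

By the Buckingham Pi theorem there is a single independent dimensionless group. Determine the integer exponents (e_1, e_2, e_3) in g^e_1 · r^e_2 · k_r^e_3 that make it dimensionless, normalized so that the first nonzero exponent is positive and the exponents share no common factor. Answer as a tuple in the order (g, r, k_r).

(1, -1, -2)

L: e_1·(1) + e_2·(1) + e_3·(0) = 0
T: e_1·(-2) + e_2·(0) + e_3·(-1) = 0
Solving this homogeneous linear system for the smallest-integer solution (first nonzero entry positive) gives (1, -1, -2).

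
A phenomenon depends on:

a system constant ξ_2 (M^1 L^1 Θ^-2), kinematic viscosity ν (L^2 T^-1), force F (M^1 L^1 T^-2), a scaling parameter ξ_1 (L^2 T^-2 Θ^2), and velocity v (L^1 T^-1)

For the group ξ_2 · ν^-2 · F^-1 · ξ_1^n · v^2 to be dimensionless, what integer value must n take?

1

Balance the L exponent: (2)·n from ξ_1, plus (1) − 2·(2) − (1) + 2·(1) = -2 from the rest, must sum to zero.
2n − 2 = 0, so n = 1.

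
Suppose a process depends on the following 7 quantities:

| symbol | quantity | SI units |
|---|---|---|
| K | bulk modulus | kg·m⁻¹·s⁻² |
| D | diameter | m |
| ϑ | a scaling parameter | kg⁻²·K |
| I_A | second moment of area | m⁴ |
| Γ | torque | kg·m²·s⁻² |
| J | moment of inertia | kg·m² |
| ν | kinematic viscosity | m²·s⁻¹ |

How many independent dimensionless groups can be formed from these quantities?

3

There are 7 variables and 4 base dimensions (M, L, T, Θ).
The dimension matrix has rank 4.
Independent dimensionless groups: 7 − 4 = 3.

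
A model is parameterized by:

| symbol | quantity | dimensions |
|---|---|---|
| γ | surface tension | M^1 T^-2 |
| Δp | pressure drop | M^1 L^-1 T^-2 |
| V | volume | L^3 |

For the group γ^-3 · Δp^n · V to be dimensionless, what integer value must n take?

Balance the M exponent: (1)·n from Δp, plus −3·(1) + (0) = -3 from the rest, must sum to zero.
n − 3 = 0, so n = 3.

3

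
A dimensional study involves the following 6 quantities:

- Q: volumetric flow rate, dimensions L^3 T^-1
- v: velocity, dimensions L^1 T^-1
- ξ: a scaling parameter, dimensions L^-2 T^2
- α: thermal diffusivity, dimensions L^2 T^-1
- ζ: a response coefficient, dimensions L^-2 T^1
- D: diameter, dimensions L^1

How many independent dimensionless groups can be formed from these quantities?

4

There are 6 variables and 2 base dimensions (L, T).
The dimension matrix has rank 2.
Independent dimensionless groups: 6 − 2 = 4.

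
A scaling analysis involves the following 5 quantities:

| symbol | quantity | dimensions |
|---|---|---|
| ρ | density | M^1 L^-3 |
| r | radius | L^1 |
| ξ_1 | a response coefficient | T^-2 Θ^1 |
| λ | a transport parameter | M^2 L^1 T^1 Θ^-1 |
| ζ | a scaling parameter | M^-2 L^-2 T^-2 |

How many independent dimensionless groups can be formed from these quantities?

There are 5 variables and 4 base dimensions (M, L, T, Θ).
The dimension matrix has rank 4.
Independent dimensionless groups: 5 − 4 = 1.

1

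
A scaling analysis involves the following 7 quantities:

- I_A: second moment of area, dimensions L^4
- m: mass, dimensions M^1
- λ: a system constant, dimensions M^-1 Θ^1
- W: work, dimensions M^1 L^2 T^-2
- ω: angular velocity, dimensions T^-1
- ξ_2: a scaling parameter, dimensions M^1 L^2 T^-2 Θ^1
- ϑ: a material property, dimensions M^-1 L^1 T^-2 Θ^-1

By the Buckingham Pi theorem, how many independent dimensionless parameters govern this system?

There are 7 variables and 4 base dimensions (M, L, T, Θ).
The dimension matrix has rank 4.
Independent dimensionless groups: 7 − 4 = 3.

3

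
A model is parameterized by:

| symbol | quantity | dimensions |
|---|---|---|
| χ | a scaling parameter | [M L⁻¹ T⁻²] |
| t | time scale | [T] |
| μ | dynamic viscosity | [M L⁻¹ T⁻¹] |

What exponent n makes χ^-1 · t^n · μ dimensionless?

-1

Balance the T exponent: (1)·n from t, plus −(-2) + (-1) = 1 from the rest, must sum to zero.
n + 1 = 0, so n = -1.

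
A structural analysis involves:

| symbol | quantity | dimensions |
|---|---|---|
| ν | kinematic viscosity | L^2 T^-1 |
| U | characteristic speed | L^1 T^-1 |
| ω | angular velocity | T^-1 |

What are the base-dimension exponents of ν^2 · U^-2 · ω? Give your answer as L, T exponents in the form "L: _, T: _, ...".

L: 2, T: -1

Collect each base-dimension exponent across the product:
  L: 2·(2) − 2·(1) + (0) = 2
  T: 2·(-1) − 2·(-1) + (-1) = -1
So the dimensions are [L² T⁻¹].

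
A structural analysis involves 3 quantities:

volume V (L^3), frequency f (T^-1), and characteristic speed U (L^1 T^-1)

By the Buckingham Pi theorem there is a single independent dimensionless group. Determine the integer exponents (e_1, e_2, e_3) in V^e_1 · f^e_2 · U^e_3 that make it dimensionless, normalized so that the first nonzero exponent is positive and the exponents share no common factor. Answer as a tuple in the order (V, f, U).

(1, 3, -3)

L: e_1·(3) + e_2·(0) + e_3·(1) = 0
T: e_1·(0) + e_2·(-1) + e_3·(-1) = 0
Solving this homogeneous linear system for the smallest-integer solution (first nonzero entry positive) gives (1, 3, -3).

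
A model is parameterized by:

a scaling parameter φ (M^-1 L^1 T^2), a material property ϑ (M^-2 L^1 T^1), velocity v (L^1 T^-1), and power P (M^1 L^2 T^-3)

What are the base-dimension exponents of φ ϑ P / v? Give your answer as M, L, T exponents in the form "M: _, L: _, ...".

Collect each base-dimension exponent across the product:
  M: (-1) + (-2) − (0) + (1) = -2
  L: (1) + (1) − (1) + (2) = 3
  T: (2) + (1) − (-1) + (-3) = 1
So the dimensions are [M⁻² L³ T].

M: -2, L: 3, T: 1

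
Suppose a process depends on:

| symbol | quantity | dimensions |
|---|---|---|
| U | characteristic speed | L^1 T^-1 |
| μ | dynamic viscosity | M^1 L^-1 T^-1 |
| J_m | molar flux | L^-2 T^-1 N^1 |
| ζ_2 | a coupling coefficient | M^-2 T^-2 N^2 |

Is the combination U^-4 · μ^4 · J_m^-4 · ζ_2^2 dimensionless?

Sum the exponent of each base dimension across the product:
  M: −4·[U]_M + 4·[μ]_M − 4·[J_m]_M + 2·[ζ_2]_M = −4·(0) + 4·(1) − 4·(0) + 2·(-2) = 0
  L: −4·[U]_L + 4·[μ]_L − 4·[J_m]_L + 2·[ζ_2]_L = −4·(1) + 4·(-1) − 4·(-2) + 2·(0) = 0
  T: −4·[U]_T + 4·[μ]_T − 4·[J_m]_T + 2·[ζ_2]_T = −4·(-1) + 4·(-1) − 4·(-1) + 2·(-2) = 0
  N: −4·[U]_N + 4·[μ]_N − 4·[J_m]_N + 2·[ζ_2]_N = −4·(0) + 4·(0) − 4·(1) + 2·(2) = 0
All base exponents vanish — dimensionless.

yes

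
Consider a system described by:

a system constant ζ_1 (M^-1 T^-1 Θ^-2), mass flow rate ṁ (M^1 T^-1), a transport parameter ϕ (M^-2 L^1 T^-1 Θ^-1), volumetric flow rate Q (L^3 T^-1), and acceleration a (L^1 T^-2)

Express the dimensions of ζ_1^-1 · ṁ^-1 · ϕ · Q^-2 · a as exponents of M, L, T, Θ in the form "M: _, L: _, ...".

Collect each base-dimension exponent across the product:
  M: −(-1) − (1) + (-2) − 2·(0) + (0) = -2
  L: −(0) − (0) + (1) − 2·(3) + (1) = -4
  T: −(-1) − (-1) + (-1) − 2·(-1) + (-2) = 1
  Θ: −(-2) − (0) + (-1) − 2·(0) + (0) = 1
So the dimensions are [M⁻² L⁻⁴ T Θ].

M: -2, L: -4, T: 1, Θ: 1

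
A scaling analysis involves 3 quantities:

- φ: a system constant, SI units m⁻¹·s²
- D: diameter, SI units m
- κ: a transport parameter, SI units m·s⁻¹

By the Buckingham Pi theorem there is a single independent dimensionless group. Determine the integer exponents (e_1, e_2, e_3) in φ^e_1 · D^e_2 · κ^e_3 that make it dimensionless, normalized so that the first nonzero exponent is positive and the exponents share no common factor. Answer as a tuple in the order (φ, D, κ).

L: e_1·(-1) + e_2·(1) + e_3·(1) = 0
T: e_1·(2) + e_2·(0) + e_3·(-1) = 0
Solving this homogeneous linear system for the smallest-integer solution (first nonzero entry positive) gives (1, -1, 2).

(1, -1, 2)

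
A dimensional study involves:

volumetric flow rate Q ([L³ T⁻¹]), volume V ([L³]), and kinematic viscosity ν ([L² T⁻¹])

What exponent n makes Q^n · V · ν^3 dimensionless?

-3

Balance the L exponent: (3)·n from Q, plus (3) + 3·(2) = 9 from the rest, must sum to zero.
3n + 9 = 0, so n = -3.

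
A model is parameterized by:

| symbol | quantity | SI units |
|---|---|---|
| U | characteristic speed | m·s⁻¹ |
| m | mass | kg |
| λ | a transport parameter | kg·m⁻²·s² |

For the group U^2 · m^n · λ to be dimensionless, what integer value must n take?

-1

Balance the M exponent: (1)·n from m, plus 2·(0) + (1) = 1 from the rest, must sum to zero.
n + 1 = 0, so n = -1.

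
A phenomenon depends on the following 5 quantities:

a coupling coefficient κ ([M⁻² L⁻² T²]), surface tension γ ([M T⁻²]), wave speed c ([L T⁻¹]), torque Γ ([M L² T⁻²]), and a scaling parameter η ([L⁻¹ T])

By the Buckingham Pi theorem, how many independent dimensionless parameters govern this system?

There are 5 variables and 3 base dimensions (M, L, T).
The dimension matrix has rank 3.
Independent dimensionless groups: 5 − 3 = 2.

2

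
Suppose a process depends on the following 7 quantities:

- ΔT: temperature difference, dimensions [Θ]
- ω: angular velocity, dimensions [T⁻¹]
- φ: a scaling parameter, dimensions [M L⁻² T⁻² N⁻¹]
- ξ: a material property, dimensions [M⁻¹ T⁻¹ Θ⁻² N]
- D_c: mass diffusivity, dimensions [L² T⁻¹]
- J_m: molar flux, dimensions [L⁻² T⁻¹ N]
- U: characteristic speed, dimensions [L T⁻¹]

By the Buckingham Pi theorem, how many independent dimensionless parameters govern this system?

2

There are 7 variables and 5 base dimensions (M, L, T, Θ, N).
The dimension matrix has rank 5.
Independent dimensionless groups: 7 − 5 = 2.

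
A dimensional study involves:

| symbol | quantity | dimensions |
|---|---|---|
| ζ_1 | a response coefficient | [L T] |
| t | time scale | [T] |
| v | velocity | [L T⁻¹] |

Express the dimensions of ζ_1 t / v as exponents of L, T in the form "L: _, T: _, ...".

Collect each base-dimension exponent across the product:
  L: (1) + (0) − (1) = 0
  T: (1) + (1) − (-1) = 3
So the dimensions are [T³].

L: 0, T: 3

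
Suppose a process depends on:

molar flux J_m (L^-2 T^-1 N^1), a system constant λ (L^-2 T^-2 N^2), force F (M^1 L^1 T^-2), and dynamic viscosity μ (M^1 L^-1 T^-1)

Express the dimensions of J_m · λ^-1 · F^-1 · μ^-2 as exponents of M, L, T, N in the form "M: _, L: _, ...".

Collect each base-dimension exponent across the product:
  M: (0) − (0) − (1) − 2·(1) = -3
  L: (-2) − (-2) − (1) − 2·(-1) = 1
  T: (-1) − (-2) − (-2) − 2·(-1) = 5
  N: (1) − (2) − (0) − 2·(0) = -1
So the dimensions are [M⁻³ L T⁵ N⁻¹].

M: -3, L: 1, T: 5, N: -1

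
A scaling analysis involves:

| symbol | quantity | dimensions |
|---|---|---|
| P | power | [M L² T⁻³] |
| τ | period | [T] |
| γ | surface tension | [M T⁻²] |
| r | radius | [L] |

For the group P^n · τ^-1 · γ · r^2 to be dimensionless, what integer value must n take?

Balance the M exponent: (1)·n from P, plus −(0) + (1) + 2·(0) = 1 from the rest, must sum to zero.
n + 1 = 0, so n = -1.

-1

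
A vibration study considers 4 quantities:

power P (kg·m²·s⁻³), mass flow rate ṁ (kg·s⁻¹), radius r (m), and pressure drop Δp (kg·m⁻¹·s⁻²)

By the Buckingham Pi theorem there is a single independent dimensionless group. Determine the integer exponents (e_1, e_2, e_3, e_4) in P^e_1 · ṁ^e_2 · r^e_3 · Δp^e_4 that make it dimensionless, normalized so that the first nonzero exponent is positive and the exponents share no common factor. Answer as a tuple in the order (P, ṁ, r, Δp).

(1, 1, -4, -2)

M: e_1·(1) + e_2·(1) + e_3·(0) + e_4·(1) = 0
L: e_1·(2) + e_2·(0) + e_3·(1) + e_4·(-1) = 0
T: e_1·(-3) + e_2·(-1) + e_3·(0) + e_4·(-2) = 0
Solving this homogeneous linear system for the smallest-integer solution (first nonzero entry positive) gives (1, 1, -4, -2).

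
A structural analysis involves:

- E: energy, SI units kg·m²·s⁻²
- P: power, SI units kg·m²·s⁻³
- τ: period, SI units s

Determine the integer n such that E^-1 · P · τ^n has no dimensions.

1

Balance the T exponent: (1)·n from τ, plus −(-2) + (-3) = -1 from the rest, must sum to zero.
n − 1 = 0, so n = 1.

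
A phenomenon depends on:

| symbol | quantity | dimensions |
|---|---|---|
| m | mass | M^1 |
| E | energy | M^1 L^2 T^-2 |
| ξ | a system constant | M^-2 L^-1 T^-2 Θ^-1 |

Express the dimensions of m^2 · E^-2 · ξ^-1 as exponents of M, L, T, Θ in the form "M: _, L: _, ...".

Collect each base-dimension exponent across the product:
  M: 2·(1) − 2·(1) − (-2) = 2
  L: 2·(0) − 2·(2) − (-1) = -3
  T: 2·(0) − 2·(-2) − (-2) = 6
  Θ: 2·(0) − 2·(0) − (-1) = 1
So the dimensions are [M² L⁻³ T⁶ Θ].

M: 2, L: -3, T: 6, Θ: 1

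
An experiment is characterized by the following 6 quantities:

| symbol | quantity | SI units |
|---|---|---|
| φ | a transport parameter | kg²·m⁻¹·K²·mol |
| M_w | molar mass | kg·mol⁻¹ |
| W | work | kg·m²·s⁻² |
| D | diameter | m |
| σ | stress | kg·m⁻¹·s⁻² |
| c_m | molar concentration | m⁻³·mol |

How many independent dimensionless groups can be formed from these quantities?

There are 6 variables and 5 base dimensions (M, L, T, Θ, N).
The dimension matrix has rank 5.
Independent dimensionless groups: 6 − 5 = 1.

1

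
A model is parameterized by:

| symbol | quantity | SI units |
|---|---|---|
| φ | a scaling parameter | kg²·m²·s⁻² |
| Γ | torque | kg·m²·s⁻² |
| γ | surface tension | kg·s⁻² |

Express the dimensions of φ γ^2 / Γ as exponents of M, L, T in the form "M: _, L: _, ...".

Collect each base-dimension exponent across the product:
  M: (2) − (1) + 2·(1) = 3
  L: (2) − (2) + 2·(0) = 0
  T: (-2) − (-2) + 2·(-2) = -4
So the dimensions are [M³ T⁻⁴].

M: 3, L: 0, T: -4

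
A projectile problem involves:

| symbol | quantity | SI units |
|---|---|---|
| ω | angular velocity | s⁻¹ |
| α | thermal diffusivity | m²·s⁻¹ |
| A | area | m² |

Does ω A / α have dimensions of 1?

Sum the exponent of each base dimension across the product:
  M: [ω]_M − [α]_M + [A]_M = (0) − (0) + (0) = 0
  L: [ω]_L − [α]_L + [A]_L = (0) − (2) + (2) = 0
  T: [ω]_T − [α]_T + [A]_T = (-1) − (-1) + (0) = 0
All base exponents vanish — dimensionless.

yes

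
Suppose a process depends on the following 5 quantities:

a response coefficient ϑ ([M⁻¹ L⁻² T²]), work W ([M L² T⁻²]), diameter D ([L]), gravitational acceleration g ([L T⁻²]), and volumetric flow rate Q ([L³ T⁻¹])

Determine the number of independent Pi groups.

There are 5 variables and 3 base dimensions (M, L, T).
The dimension matrix has rank 3.
Independent dimensionless groups: 5 − 3 = 2.

2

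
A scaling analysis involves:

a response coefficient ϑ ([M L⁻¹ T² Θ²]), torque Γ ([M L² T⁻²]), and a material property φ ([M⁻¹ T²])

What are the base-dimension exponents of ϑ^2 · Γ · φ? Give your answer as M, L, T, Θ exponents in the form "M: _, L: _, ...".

Collect each base-dimension exponent across the product:
  M: 2·(1) + (1) + (-1) = 2
  L: 2·(-1) + (2) + (0) = 0
  T: 2·(2) + (-2) + (2) = 4
  Θ: 2·(2) + (0) + (0) = 4
So the dimensions are [M² T⁴ Θ⁴].

M: 2, L: 0, T: 4, Θ: 4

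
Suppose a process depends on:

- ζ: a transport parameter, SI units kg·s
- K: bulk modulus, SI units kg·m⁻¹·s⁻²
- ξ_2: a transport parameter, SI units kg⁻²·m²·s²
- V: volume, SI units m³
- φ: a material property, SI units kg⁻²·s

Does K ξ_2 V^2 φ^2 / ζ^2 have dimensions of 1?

no

Sum the exponent of each base dimension across the product:
  M: −2·[ζ]_M + [K]_M + [ξ_2]_M + 2·[V]_M + 2·[φ]_M = −2·(1) + (1) + (-2) + 2·(0) + 2·(-2) = -7
  L: −2·[ζ]_L + [K]_L + [ξ_2]_L + 2·[V]_L + 2·[φ]_L = −2·(0) + (-1) + (2) + 2·(3) + 2·(0) = 7
  T: −2·[ζ]_T + [K]_T + [ξ_2]_T + 2·[V]_T + 2·[φ]_T = −2·(1) + (-2) + (2) + 2·(0) + 2·(1) = 0
Net dimensions [M⁻⁷ L⁷] ≠ [1] — not dimensionless.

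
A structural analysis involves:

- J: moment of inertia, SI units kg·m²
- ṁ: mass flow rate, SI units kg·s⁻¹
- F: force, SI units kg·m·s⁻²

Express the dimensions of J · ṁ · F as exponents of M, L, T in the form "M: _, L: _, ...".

M: 3, L: 3, T: -3

Collect each base-dimension exponent across the product:
  M: (1) + (1) + (1) = 3
  L: (2) + (0) + (1) = 3
  T: (0) + (-1) + (-2) = -3
So the dimensions are [M³ L³ T⁻³].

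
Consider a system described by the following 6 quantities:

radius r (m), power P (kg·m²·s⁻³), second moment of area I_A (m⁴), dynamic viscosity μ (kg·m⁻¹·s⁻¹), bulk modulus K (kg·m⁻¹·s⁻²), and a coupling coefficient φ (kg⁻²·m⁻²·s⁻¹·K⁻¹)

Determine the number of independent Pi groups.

There are 6 variables and 4 base dimensions (M, L, T, Θ).
The dimension matrix has rank 4.
Independent dimensionless groups: 6 − 4 = 2.

2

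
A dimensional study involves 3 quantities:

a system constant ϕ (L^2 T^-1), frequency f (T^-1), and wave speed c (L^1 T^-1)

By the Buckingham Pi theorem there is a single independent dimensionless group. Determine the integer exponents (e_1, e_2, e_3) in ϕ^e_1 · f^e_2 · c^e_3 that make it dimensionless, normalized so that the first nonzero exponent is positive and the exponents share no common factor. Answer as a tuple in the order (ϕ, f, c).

L: e_1·(2) + e_2·(0) + e_3·(1) = 0
T: e_1·(-1) + e_2·(-1) + e_3·(-1) = 0
Solving this homogeneous linear system for the smallest-integer solution (first nonzero entry positive) gives (1, 1, -2).

(1, 1, -2)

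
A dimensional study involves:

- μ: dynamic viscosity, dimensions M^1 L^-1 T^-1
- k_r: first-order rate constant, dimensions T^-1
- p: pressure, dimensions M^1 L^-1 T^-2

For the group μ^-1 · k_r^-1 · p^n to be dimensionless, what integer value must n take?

1

Balance the M exponent: (1)·n from p, plus −(1) − (0) = -1 from the rest, must sum to zero.
n − 1 = 0, so n = 1.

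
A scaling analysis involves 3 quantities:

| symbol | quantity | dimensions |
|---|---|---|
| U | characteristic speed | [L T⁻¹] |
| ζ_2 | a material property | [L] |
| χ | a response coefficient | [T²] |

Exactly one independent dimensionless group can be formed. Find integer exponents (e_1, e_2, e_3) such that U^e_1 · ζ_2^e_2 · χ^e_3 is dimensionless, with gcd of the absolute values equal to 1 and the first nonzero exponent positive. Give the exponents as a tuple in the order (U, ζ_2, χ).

(2, -2, 1)

L: e_1·(1) + e_2·(1) + e_3·(0) = 0
T: e_1·(-1) + e_2·(0) + e_3·(2) = 0
Solving this homogeneous linear system for the smallest-integer solution (first nonzero entry positive) gives (2, -2, 1).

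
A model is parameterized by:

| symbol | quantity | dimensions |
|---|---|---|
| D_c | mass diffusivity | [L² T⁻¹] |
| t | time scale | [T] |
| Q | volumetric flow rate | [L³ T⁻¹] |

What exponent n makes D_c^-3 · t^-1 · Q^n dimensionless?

2

Balance the L exponent: (3)·n from Q, plus −3·(2) − (0) = -6 from the rest, must sum to zero.
3n − 6 = 0, so n = 2.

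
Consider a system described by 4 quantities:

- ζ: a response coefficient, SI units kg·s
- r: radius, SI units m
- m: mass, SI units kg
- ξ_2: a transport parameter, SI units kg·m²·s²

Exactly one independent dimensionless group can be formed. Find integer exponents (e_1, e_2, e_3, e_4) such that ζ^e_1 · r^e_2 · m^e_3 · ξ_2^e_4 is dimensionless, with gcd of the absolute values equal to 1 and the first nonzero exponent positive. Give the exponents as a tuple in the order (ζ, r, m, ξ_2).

(2, 2, -1, -1)

M: e_1·(1) + e_2·(0) + e_3·(1) + e_4·(1) = 0
L: e_1·(0) + e_2·(1) + e_3·(0) + e_4·(2) = 0
T: e_1·(1) + e_2·(0) + e_3·(0) + e_4·(2) = 0
Solving this homogeneous linear system for the smallest-integer solution (first nonzero entry positive) gives (2, 2, -1, -1).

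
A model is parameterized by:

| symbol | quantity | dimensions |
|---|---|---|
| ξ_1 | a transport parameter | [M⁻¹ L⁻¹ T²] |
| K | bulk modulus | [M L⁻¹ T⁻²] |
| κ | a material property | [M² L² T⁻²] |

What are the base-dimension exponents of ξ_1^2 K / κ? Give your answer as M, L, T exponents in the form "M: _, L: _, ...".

Collect each base-dimension exponent across the product:
  M: 2·(-1) + (1) − (2) = -3
  L: 2·(-1) + (-1) − (2) = -5
  T: 2·(2) + (-2) − (-2) = 4
So the dimensions are [M⁻³ L⁻⁵ T⁴].

M: -3, L: -5, T: 4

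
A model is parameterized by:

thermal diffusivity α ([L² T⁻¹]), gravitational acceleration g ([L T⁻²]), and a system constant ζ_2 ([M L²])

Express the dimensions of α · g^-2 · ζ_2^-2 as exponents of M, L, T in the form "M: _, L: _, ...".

Collect each base-dimension exponent across the product:
  M: (0) − 2·(0) − 2·(1) = -2
  L: (2) − 2·(1) − 2·(2) = -4
  T: (-1) − 2·(-2) − 2·(0) = 3
So the dimensions are [M⁻² L⁻⁴ T³].

M: -2, L: -4, T: 3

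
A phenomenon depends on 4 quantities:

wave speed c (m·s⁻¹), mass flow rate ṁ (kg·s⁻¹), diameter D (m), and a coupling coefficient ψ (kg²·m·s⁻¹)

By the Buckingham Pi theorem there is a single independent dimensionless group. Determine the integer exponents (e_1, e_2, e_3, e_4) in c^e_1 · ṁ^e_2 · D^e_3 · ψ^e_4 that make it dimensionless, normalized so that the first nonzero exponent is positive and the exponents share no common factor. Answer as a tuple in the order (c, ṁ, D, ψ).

(1, -2, -2, 1)

M: e_1·(0) + e_2·(1) + e_3·(0) + e_4·(2) = 0
L: e_1·(1) + e_2·(0) + e_3·(1) + e_4·(1) = 0
T: e_1·(-1) + e_2·(-1) + e_3·(0) + e_4·(-1) = 0
Solving this homogeneous linear system for the smallest-integer solution (first nonzero entry positive) gives (1, -2, -2, 1).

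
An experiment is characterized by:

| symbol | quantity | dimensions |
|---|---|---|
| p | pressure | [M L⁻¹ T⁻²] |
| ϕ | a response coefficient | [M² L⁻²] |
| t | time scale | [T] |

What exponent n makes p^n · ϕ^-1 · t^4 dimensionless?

Balance the M exponent: (1)·n from p, plus −(2) + 4·(0) = -2 from the rest, must sum to zero.
n − 2 = 0, so n = 2.

2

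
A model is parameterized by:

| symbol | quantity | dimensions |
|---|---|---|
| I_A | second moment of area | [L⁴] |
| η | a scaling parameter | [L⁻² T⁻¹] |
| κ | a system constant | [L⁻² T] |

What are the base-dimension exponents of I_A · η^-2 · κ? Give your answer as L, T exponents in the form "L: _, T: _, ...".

Collect each base-dimension exponent across the product:
  L: (4) − 2·(-2) + (-2) = 6
  T: (0) − 2·(-1) + (1) = 3
So the dimensions are [L⁶ T³].

L: 6, T: 3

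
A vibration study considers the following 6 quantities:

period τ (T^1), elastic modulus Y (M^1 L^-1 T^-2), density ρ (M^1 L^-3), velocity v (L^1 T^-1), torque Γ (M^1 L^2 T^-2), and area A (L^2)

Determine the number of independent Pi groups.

3

There are 6 variables and 3 base dimensions (M, L, T).
The dimension matrix has rank 3.
Independent dimensionless groups: 6 − 3 = 3.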